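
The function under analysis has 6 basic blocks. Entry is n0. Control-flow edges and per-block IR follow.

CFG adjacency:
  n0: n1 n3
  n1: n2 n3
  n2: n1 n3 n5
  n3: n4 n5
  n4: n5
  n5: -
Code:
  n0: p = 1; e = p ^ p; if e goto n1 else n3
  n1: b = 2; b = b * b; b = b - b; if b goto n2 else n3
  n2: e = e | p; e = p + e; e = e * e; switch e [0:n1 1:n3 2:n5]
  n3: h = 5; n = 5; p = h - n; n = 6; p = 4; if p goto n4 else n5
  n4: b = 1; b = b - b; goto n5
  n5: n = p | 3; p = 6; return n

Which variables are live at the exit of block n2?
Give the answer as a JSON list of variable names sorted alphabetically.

Per-block:
  n0 def {e,p} use ∅
  n1 def {b} use ∅
  n2 def {e} use {e,p}
  n3 def {h,n,p} use ∅
  n4 def {b} use ∅
  n5 def {n,p} use {p}

Live sets:
  n0 li=∅ lo={e,p}
  n1 li={e,p} lo={e,p}
  n2 li={e,p} lo={e,p}
  n3 li=∅ lo={p}
  n4 li={p} lo={p}
  n5 li={p} lo=∅

live-out(n2) = ["e", "p"]

Answer: ["e", "p"]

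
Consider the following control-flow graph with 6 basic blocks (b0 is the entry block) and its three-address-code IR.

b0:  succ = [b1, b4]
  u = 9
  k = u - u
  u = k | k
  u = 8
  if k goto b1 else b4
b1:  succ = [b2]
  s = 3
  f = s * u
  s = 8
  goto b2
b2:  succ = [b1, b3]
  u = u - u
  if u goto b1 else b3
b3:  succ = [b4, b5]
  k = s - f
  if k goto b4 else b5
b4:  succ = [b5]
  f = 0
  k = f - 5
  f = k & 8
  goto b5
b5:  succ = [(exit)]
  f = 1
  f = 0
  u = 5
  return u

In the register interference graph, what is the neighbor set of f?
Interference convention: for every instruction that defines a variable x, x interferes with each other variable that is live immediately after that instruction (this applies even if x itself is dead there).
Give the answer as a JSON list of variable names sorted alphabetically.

Block summaries:
  b0: def={k,u} ue=∅
  b1: def={f,s} ue={u}
  b2: def={u} ue={u}
  b3: def={k} ue={f,s}
  b4: def={f,k} ue=∅
  b5: def={f,u} ue=∅

Backward fixpoint:
  b0 li=∅ lo={u}
  b1 li={u} lo={f,s,u}
  b2 li={f,s,u} lo={f,s,u}
  b3 li={f,s} lo=∅
  b4 li=∅ lo=∅
  b5 li=∅ lo=∅

Interfere edges:
  f — {s,u}
  k — {u}
  s — {f,u}
  u — {f,k,s}

N(f) = ["s", "u"]

Answer: ["s", "u"]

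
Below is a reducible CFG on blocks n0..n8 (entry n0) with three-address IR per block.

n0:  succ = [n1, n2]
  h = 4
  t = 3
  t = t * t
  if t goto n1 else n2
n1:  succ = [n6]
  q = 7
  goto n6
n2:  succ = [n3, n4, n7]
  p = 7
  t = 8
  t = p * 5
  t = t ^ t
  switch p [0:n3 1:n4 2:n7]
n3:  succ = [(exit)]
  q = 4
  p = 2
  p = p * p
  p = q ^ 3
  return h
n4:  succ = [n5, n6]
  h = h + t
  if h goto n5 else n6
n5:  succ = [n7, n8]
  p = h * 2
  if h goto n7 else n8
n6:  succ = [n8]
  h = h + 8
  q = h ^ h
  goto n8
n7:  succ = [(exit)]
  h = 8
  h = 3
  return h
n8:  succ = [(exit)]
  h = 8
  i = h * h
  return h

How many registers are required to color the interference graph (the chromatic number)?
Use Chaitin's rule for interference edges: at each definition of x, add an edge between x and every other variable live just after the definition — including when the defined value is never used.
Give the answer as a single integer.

Answer: 3

Derivation:
Block summaries:
  n0: def={h,t} ue=∅
  n1: def={q} ue=∅
  n2: def={p,t} ue=∅
  n3: def={p,q} ue={h}
  n4: def={h} ue={h,t}
  n5: def={p} ue={h}
  n6: def={h,q} ue={h}
  n7: def={h} ue=∅
  n8: def={h,i} ue=∅

Liveness:
  n0: in=∅ out={h}
  n1: in={h} out={h}
  n2: in={h} out={h,t}
  n3: in={h} out=∅
  n4: in={h,t} out={h}
  n5: in={h} out=∅
  n6: in={h} out=∅
  n7: in=∅ out=∅
  n8: in=∅ out=∅

Interfere edges:
  h: {i,p,q,t}
  i: {h}
  p: {h,q,t}
  q: {h,p}
  t: {h,p}

Registers:
  clique {h,p,q} ⇒ need ≥ 3
  3-colouring: R0={h}  R1={i,p}  R2={q,t}
  χ = 3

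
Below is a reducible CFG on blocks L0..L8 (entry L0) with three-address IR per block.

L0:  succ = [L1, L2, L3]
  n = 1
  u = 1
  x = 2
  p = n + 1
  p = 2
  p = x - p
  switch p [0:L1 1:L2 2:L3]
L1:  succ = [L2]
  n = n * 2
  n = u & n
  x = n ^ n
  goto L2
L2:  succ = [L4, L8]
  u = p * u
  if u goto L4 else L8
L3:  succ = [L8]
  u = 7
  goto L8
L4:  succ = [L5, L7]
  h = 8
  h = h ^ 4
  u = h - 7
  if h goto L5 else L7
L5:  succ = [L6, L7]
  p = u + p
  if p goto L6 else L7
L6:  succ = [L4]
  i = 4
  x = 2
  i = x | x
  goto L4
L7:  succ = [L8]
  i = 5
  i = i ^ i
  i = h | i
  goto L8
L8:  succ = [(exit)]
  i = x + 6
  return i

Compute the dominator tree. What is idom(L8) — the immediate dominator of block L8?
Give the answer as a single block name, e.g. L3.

Answer: L0

Derivation:
idom tree: L1←L0 L2←L0 L3←L0 L4←L2 L5←L4 L6←L5 L7←L4 L8←L0
Dom at joins:
  L2: preds {L0,L1}: {L0} ∩ {L0,L1} = {L0}; idom=L0
  L4: preds {L2,L6}: {L0,L2} ∩ {L0,L2,L4,L5,L6} = {L0,L2}; idom=L2
  L7: preds {L4,L5}: {L0,L2,L4} ∩ {L0,L2,L4,L5} = {L0,L2,L4}; idom=L4
  L8: preds {L2,L3,L7}: {L0,L2} ∩ {L0,L3} ∩ {L0,L2,L4,L7} = {L0}; idom=L0

idom(L8) = L0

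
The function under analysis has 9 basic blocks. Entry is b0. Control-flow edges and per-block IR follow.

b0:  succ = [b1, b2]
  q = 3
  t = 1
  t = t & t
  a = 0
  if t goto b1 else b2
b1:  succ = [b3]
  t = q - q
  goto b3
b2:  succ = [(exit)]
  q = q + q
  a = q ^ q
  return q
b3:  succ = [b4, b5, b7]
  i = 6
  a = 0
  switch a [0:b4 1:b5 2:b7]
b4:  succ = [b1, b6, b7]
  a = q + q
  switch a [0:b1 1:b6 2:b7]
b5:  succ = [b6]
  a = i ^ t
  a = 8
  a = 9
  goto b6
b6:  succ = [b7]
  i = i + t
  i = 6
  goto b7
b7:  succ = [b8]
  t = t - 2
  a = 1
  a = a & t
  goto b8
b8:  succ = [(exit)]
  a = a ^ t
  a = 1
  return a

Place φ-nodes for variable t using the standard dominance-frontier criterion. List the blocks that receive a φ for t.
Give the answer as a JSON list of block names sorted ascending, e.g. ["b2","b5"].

idom tree: b1←b0 b2←b0 b3←b1 b4←b3 b5←b3 b6←b3 b7←b3 b8←b7
Dom∩ at merges:
  b1: preds {b0,b4}: {b0} ∩ {b0,b1,b3,b4} = {b0}; idom=b0
  b6: preds {b4,b5}: {b0,b1,b3,b4} ∩ {b0,b1,b3,b5} = {b0,b1,b3}; idom=b3
  b7: preds {b3,b4,b6}: {b0,b1,b3} ∩ {b0,b1,b3,b4} ∩ {b0,b1,b3,b6} = {b0,b1,b3}; idom=b3

Frontier:
  join b1 pred b0: · stop@b0
  join b1 pred b4: b4→b3→b1 stop@b0
  join b6 pred b4: b4 stop@b3
  join b6 pred b5: b5 stop@b3
  join b7 pred b3: · stop@b3
  join b7 pred b4: b4 stop@b3
  join b7 pred b6: b6 stop@b3
  b0 → ∅
  b1 → {b1}
  b2 → ∅
  b3 → {b1}
  b4 → {b1,b6,b7}
  b5 → {b6}
  b6 → {b7}
  b7 → ∅
  b8 → ∅

φ for t: defs {b0,b1,b7}
  DF⁺ = {b1}

Answer: ["b1"]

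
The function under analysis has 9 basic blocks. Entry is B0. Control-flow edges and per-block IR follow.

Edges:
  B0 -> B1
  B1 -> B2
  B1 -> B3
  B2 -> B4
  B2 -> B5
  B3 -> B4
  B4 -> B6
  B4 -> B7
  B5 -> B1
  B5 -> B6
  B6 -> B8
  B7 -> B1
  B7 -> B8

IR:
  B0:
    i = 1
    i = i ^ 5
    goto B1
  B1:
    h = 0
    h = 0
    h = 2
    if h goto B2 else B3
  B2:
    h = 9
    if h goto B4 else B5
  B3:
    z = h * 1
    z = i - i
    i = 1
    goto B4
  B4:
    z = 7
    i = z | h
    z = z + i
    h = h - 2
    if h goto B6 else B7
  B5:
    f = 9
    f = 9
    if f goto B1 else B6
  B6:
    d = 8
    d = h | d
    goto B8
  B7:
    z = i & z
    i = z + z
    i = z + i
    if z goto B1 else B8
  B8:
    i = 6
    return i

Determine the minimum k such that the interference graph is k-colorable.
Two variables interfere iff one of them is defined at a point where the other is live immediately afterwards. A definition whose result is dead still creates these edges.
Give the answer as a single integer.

Answer: 3

Derivation:
def/use:
  B0: {i} / ∅
  B1: {h} / ∅
  B2: {h} / ∅
  B3: {i,z} / {h,i}
  B4: {h,i,z} / {h}
  B5: {f} / ∅
  B6: {d} / {h}
  B7: {i,z} / {i,z}
  B8: {i} / ∅

Live sets:
  B0 li=∅ lo={i}
  B1 li={i} lo={h,i}
  B2 li={i} lo={h,i}
  B3 li={h,i} lo={h}
  B4 li={h} lo={h,i,z}
  B5 li={h,i} lo={h,i}
  B6 li={h} lo=∅
  B7 li={i,z} lo={i}
  B8 li=∅ lo=∅

Interfere edges:
  d↔{h}
  f↔{h,i}
  h↔{d,f,i,z}
  i↔{f,h,z}
  z↔{h,i}

Chromatic number:
  lower bound: {f,h,i} mutually conflict ⇒ χ ≥ 3
  3-colouring: r0={h}  r1={d,i}  r2={f,z}
  χ = 3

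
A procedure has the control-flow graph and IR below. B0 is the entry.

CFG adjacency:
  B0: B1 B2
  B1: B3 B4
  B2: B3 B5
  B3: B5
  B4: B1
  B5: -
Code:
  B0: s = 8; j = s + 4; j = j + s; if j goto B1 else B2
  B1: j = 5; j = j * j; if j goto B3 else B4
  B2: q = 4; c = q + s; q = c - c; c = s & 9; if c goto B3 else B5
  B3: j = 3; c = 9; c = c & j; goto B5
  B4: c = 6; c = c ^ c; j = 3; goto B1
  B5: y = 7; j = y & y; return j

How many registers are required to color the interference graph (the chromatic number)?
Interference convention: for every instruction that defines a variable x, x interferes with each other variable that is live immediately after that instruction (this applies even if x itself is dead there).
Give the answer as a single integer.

def/use:
  B0 def {j,s} use ∅
  B1 def {j} use ∅
  B2 def {c,q} use {s}
  B3 def {c,j} use ∅
  B4 def {c,j} use ∅
  B5 def {j,y} use ∅

Backward fixpoint:
  B0: in=∅ out={s}
  B1: in=∅ out=∅
  B2: in={s} out=∅
  B3: in=∅ out=∅
  B4: in=∅ out=∅
  B5: in=∅ out=∅

Conflict graph:
  c↔{j,s}
  j↔{c,s}
  q↔{s}
  s↔{c,j,q}
  y↔∅

Chromatic number:
  clique {c,j,s} ⇒ need ≥ 3
  assign c→r1 j→r2 q→r1 s→r0 y→r0 — no edge inside a register ⇒ χ ≤ 3
  χ = 3

Answer: 3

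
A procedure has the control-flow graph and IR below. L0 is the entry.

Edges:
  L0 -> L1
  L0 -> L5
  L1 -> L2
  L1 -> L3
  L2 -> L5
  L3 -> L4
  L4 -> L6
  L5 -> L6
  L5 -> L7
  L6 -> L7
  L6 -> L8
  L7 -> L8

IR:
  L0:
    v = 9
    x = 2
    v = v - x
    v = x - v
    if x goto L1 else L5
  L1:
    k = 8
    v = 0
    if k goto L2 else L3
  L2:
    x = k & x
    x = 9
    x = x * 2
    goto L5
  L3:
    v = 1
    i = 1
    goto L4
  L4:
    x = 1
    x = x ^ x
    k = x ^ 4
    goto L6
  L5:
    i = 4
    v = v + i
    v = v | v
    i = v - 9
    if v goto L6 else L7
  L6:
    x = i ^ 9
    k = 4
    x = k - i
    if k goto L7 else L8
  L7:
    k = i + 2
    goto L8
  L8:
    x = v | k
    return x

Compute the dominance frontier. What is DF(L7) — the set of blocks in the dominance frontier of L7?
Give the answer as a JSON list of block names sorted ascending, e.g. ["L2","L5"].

idom tree: L1←L0 L2←L1 L3←L1 L4←L3 L5←L0 L6←L0 L7←L0 L8←L0
Join-block Dom:
  L5: preds {L0,L2}: {L0} ∩ {L0,L1,L2} = {L0}; idom=L0
  L6: preds {L4,L5}: {L0,L1,L3,L4} ∩ {L0,L5} = {L0}; idom=L0
  L7: preds {L5,L6}: {L0,L5} ∩ {L0,L6} = {L0}; idom=L0
  L8: preds {L6,L7}: {L0,L6} ∩ {L0,L7} = {L0}; idom=L0

DF walk-up:
  join L5 pred L0: · stop@L0
  join L5 pred L2: L2→L1 stop@L0
  join L6 pred L4: L4→L3→L1 stop@L0
  join L6 pred L5: L5 stop@L0
  join L7 pred L5: L5 stop@L0
  join L7 pred L6: L6 stop@L0
  join L8 pred L6: L6 stop@L0
  join L8 pred L7: L7 stop@L0
  DF(L0)=∅
  DF(L1)={L5,L6}
  DF(L2)={L5}
  DF(L3)={L6}
  DF(L4)={L6}
  DF(L5)={L6,L7}
  DF(L6)={L7,L8}
  DF(L7)={L8}
  DF(L8)=∅

DF(L7) = ["L8"]

Answer: ["L8"]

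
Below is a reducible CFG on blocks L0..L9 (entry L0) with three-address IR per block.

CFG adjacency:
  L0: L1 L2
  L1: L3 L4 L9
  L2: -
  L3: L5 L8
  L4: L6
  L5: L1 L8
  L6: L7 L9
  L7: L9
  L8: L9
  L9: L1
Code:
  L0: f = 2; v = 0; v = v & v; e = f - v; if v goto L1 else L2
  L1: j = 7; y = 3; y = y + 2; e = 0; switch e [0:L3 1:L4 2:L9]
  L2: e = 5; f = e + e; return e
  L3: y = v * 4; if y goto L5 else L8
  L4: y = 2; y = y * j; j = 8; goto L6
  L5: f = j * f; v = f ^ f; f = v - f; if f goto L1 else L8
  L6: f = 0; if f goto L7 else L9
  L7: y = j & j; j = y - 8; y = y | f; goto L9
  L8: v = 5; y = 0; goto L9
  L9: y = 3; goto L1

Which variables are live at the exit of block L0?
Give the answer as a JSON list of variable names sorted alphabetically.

Answer: ["f", "v"]

Working:
Block summaries:
  L0: {e,f,v} / ∅
  L1: {e,j,y} / ∅
  L2: {e,f} / ∅
  L3: {y} / {v}
  L4: {j,y} / {j}
  L5: {f,v} / {f,j}
  L6: {f} / ∅
  L7: {j,y} / {f,j}
  L8: {v,y} / ∅
  L9: {y} / ∅

Liveness:
  live L0: ∅→{f,v}
  live L1: {f,v}→{f,j,v}
  live L2: ∅→∅
  live L3: {f,j,v}→{f,j}
  live L4: {j,v}→{j,v}
  live L5: {f,j}→{f,v}
  live L6: {j,v}→{f,j,v}
  live L7: {f,j,v}→{f,v}
  live L8: {f}→{f,v}
  live L9: {f,v}→{f,v}

live-out(L0) = ["f", "v"]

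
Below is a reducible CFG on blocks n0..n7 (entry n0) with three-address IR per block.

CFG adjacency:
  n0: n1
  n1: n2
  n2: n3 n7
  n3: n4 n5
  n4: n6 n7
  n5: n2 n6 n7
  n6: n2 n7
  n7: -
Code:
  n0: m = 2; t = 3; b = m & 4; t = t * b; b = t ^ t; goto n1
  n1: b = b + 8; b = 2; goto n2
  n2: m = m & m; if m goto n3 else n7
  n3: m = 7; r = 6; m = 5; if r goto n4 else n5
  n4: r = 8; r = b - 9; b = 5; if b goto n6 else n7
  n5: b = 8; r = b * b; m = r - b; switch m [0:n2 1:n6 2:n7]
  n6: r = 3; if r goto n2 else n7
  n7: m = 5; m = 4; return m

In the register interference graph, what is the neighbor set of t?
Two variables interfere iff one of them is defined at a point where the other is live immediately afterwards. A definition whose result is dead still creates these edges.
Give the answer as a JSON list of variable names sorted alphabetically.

Answer: ["b", "m"]

Working:
def/use:
  n0: def={b,m,t} ue=∅
  n1: def={b} ue={b}
  n2: def={m} ue={m}
  n3: def={m,r} ue=∅
  n4: def={b,r} ue={b}
  n5: def={b,m,r} ue=∅
  n6: def={r} ue=∅
  n7: def={m} ue=∅

Liveness:
  n0: in=∅ out={b,m}
  n1: in={b,m} out={b,m}
  n2: in={b,m} out={b}
  n3: in={b} out={b,m}
  n4: in={b,m} out={b,m}
  n5: in=∅ out={b,m}
  n6: in={b,m} out={b,m}
  n7: in=∅ out=∅

Interference:
  b↔{m,r,t}
  m↔{b,r,t}
  r↔{b,m}
  t↔{b,m}

N(t) = ["b", "m"]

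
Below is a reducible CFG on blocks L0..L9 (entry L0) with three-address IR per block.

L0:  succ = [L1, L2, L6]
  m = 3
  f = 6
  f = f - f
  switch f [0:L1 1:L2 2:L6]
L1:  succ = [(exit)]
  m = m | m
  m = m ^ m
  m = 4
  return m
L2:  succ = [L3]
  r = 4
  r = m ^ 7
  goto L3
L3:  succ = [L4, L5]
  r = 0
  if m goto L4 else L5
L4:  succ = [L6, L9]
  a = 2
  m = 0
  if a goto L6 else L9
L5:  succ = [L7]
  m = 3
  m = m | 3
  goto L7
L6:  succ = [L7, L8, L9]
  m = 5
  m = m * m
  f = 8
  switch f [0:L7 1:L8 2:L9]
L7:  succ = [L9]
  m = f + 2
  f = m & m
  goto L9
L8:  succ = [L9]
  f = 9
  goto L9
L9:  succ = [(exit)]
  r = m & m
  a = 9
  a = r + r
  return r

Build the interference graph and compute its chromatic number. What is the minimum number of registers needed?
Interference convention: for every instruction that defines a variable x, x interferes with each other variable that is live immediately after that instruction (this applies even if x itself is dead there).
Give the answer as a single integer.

Answer: 3

Analysis:
Block summaries:
  L0: {f,m} / ∅
  L1: {m} / {m}
  L2: {r} / {m}
  L3: {r} / {m}
  L4: {a,m} / ∅
  L5: {m} / ∅
  L6: {f,m} / ∅
  L7: {f,m} / {f}
  L8: {f} / ∅
  L9: {a,r} / {m}

Live sets:
  live L0: ∅→{f,m}
  live L1: {m}→∅
  live L2: {f,m}→{f,m}
  live L3: {f,m}→{f}
  live L4: ∅→{m}
  live L5: {f}→{f}
  live L6: ∅→{f,m}
  live L7: {f}→{m}
  live L8: {m}→{m}
  live L9: {m}→∅

Interference:
  a↔{m,r}
  f↔{m,r}
  m↔{a,f,r}
  r↔{a,f,m}

Colouring:
  clique {a,m,r} ⇒ need ≥ 3
  3-colouring: R0={m}  R1={r}  R2={a,f}
  χ = 3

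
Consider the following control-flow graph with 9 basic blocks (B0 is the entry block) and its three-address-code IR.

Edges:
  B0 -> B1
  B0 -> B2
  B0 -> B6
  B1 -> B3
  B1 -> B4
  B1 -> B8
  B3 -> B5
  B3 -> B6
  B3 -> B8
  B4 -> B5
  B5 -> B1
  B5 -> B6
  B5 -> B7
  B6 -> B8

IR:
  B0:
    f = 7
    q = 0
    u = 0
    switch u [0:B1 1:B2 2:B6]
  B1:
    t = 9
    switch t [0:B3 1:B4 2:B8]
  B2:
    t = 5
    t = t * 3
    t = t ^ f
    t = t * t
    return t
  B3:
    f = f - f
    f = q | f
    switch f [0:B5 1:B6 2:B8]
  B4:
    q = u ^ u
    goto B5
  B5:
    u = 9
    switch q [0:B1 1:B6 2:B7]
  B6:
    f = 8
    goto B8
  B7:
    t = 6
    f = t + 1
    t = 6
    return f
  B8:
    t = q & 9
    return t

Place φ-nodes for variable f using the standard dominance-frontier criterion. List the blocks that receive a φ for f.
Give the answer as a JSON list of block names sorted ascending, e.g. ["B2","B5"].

idom tree: B1←B0 B2←B0 B3←B1 B4←B1 B5←B1 B6←B0 B7←B5 B8←B0
Join-block Dom:
  B1: preds {B0,B5}: {B0} ∩ {B0,B1,B5} = {B0}; idom=B0
  B5: preds {B3,B4}: {B0,B1,B3} ∩ {B0,B1,B4} = {B0,B1}; idom=B1
  B6: preds {B0,B3,B5}: {B0} ∩ {B0,B1,B3} ∩ {B0,B1,B5} = {B0}; idom=B0
  B8: preds {B1,B3,B6}: {B0,B1} ∩ {B0,B1,B3} ∩ {B0,B6} = {B0}; idom=B0

DF walk-up:
  B1←B0: walk · to B0
  B1←B5: walk B5→B1 to B0
  B5←B3: walk B3 to B1
  B5←B4: walk B4 to B1
  B6←B0: walk · to B0
  B6←B3: walk B3→B1 to B0
  B6←B5: walk B5→B1 to B0
  B8←B1: walk B1 to B0
  B8←B3: walk B3→B1 to B0
  B8←B6: walk B6 to B0
  B0 → ∅
  B1 → {B1,B6,B8}
  B2 → ∅
  B3 → {B5,B6,B8}
  B4 → {B5}
  B5 → {B1,B6}
  B6 → {B8}
  B7 → ∅
  B8 → ∅

φ for f: defs {B0,B3,B6,B7}
  DF⁺ = {B1,B5,B6,B8}

Answer: ["B1", "B5", "B6", "B8"]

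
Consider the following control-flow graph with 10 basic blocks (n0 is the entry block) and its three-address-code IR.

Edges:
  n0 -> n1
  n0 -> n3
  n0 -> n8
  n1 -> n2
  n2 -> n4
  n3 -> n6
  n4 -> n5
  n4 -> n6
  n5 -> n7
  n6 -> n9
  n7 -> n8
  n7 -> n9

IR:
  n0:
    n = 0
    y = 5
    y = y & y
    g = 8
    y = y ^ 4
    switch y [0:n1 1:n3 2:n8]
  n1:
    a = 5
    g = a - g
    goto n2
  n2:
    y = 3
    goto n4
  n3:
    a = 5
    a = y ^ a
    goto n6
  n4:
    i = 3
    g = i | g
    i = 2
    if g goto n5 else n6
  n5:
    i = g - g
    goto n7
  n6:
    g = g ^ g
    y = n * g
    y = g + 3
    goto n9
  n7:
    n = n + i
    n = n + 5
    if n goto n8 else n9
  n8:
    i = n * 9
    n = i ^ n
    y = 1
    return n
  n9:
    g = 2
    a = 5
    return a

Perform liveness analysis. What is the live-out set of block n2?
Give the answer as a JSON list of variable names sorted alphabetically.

Per-block:
  n0 def {g,n,y} use ∅
  n1 def {a,g} use {g}
  n2 def {y} use ∅
  n3 def {a} use {y}
  n4 def {g,i} use {g}
  n5 def {i} use {g}
  n6 def {g,y} use {g,n}
  n7 def {n} use {i,n}
  n8 def {i,n,y} use {n}
  n9 def {a,g} use ∅

Live sets:
  live n0: ∅→{g,n,y}
  live n1: {g,n}→{g,n}
  live n2: {g,n}→{g,n}
  live n3: {g,n,y}→{g,n}
  live n4: {g,n}→{g,n}
  live n5: {g,n}→{i,n}
  live n6: {g,n}→∅
  live n7: {i,n}→{n}
  live n8: {n}→∅
  live n9: ∅→∅

live-out(n2) = ["g", "n"]

Answer: ["g", "n"]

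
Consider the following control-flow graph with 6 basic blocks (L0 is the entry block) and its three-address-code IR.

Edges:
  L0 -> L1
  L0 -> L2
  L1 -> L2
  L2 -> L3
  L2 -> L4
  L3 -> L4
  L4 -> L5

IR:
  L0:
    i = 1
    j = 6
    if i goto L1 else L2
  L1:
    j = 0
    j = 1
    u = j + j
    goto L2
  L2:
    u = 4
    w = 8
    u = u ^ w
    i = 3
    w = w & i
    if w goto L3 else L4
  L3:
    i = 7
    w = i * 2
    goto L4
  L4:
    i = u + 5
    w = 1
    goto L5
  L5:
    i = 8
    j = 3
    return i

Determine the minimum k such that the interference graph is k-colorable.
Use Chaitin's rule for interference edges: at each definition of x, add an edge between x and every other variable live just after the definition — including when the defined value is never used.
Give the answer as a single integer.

Answer: 3

Analysis:
Block summaries:
  L0: def={i,j} ue=∅
  L1: def={j,u} ue=∅
  L2: def={i,u,w} ue=∅
  L3: def={i,w} ue=∅
  L4: def={i,w} ue={u}
  L5: def={i,j} ue=∅

Backward fixpoint:
  L0 li=∅ lo=∅
  L1 li=∅ lo=∅
  L2 li=∅ lo={u}
  L3 li={u} lo={u}
  L4 li={u} lo=∅
  L5 li=∅ lo=∅

Interfere edges:
  i — {j,u,w}
  j — {i}
  u — {i,w}
  w — {i,u}

Colouring:
  clique {i,u,w} ⇒ need ≥ 3
  assign i→R0 j→R1 u→R1 w→R2 — no edge inside a register ⇒ χ ≤ 3
  χ = 3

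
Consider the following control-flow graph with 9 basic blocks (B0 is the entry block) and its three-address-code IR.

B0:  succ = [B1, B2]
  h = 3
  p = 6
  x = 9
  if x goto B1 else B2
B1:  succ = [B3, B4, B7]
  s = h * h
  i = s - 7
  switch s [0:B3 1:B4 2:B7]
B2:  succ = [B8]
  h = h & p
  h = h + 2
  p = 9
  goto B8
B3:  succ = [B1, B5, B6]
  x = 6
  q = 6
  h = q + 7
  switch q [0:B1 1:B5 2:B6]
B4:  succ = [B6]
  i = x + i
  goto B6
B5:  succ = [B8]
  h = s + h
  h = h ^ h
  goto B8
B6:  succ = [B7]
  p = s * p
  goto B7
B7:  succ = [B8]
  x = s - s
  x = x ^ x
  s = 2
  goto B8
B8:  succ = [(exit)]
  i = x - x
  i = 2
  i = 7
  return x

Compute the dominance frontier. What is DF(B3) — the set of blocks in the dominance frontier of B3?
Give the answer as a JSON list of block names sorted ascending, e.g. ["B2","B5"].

Answer: ["B1", "B6", "B8"]

Derivation:
idom tree: B1←B0 B2←B0 B3←B1 B4←B1 B5←B3 B6←B1 B7←B1 B8←B0
Join-block Dom:
  B1: preds {B0,B3}: {B0} ∩ {B0,B1,B3} = {B0}; idom=B0
  B6: preds {B3,B4}: {B0,B1,B3} ∩ {B0,B1,B4} = {B0,B1}; idom=B1
  B7: preds {B1,B6}: {B0,B1} ∩ {B0,B1,B6} = {B0,B1}; idom=B1
  B8: preds {B2,B5,B7}: {B0,B2} ∩ {B0,B1,B3,B5} ∩ {B0,B1,B7} = {B0}; idom=B0

Frontier:
  join B1 pred B0: · stop@B0
  join B1 pred B3: B3→B1 stop@B0
  join B6 pred B3: B3 stop@B1
  join B6 pred B4: B4 stop@B1
  join B7 pred B1: · stop@B1
  join B7 pred B6: B6 stop@B1
  join B8 pred B2: B2 stop@B0
  join B8 pred B5: B5→B3→B1 stop@B0
  join B8 pred B7: B7→B1 stop@B0
  DF(B0)=∅
  DF(B1)={B1,B8}
  DF(B2)={B8}
  DF(B3)={B1,B6,B8}
  DF(B4)={B6}
  DF(B5)={B8}
  DF(B6)={B7}
  DF(B7)={B8}
  DF(B8)=∅

DF(B3) = ["B1", "B6", "B8"]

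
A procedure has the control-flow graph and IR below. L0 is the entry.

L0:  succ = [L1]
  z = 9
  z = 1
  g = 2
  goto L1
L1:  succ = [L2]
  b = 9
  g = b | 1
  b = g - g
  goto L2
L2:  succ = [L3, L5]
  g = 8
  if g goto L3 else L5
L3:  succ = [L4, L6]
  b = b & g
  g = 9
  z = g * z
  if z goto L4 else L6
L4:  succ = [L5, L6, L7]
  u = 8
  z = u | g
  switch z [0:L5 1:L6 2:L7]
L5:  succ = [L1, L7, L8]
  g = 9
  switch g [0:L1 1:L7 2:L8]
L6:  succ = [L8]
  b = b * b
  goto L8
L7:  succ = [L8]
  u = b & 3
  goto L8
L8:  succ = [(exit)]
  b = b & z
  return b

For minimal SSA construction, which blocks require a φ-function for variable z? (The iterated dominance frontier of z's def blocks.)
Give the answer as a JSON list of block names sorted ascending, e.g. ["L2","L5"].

Answer: ["L1", "L5", "L6", "L7", "L8"]

Analysis:
idom tree: L1←L0 L2←L1 L3←L2 L4←L3 L5←L2 L6←L3 L7←L2 L8←L2
Dom at joins:
  L1: preds {L0,L5}: {L0} ∩ {L0,L1,L2,L5} = {L0}; idom=L0
  L5: preds {L2,L4}: {L0,L1,L2} ∩ {L0,L1,L2,L3,L4} = {L0,L1,L2}; idom=L2
  L6: preds {L3,L4}: {L0,L1,L2,L3} ∩ {L0,L1,L2,L3,L4} = {L0,L1,L2,L3}; idom=L3
  L7: preds {L4,L5}: {L0,L1,L2,L3,L4} ∩ {L0,L1,L2,L5} = {L0,L1,L2}; idom=L2
  L8: preds {L5,L6,L7}: {L0,L1,L2,L5} ∩ {L0,L1,L2,L3,L6} ∩ {L0,L1,L2,L7} = {L0,L1,L2}; idom=L2

Frontier:
  L1←L0: walk · to L0
  L1←L5: walk L5→L2→L1 to L0
  L5←L2: walk · to L2
  L5←L4: walk L4→L3 to L2
  L6←L3: walk · to L3
  L6←L4: walk L4 to L3
  L7←L4: walk L4→L3 to L2
  L7←L5: walk L5 to L2
  L8←L5: walk L5 to L2
  L8←L6: walk L6→L3 to L2
  L8←L7: walk L7 to L2
  L0 → ∅
  L1 → {L1}
  L2 → {L1}
  L3 → {L5,L7,L8}
  L4 → {L5,L6,L7}
  L5 → {L1,L7,L8}
  L6 → {L8}
  L7 → {L8}
  L8 → ∅

φ for z: defs {L0,L3,L4}
  DF⁺ = {L1,L5,L6,L7,L8}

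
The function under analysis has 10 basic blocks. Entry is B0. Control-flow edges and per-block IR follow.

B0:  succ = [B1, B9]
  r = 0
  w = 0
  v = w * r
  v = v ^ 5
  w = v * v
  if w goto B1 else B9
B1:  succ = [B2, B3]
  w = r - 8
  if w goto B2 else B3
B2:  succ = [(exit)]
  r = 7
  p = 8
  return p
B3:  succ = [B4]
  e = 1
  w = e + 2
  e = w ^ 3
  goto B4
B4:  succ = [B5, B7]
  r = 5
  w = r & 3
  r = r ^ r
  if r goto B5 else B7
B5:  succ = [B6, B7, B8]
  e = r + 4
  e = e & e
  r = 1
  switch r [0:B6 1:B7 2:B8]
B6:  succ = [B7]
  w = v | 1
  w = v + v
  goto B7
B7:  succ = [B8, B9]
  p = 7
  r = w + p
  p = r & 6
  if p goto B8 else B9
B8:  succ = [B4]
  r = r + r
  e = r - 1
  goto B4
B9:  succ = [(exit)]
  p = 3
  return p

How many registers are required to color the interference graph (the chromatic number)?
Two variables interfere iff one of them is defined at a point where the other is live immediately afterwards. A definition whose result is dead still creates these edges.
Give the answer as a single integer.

Per-block:
  B0: {r,v,w} / ∅
  B1: {w} / {r}
  B2: {p,r} / ∅
  B3: {e,w} / ∅
  B4: {r,w} / ∅
  B5: {e,r} / {r}
  B6: {w} / {v}
  B7: {p,r} / {w}
  B8: {e,r} / {r}
  B9: {p} / ∅

Live sets:
  B0 li=∅ lo={r,v}
  B1 li={r,v} lo={v}
  B2 li=∅ lo=∅
  B3 li={v} lo={v}
  B4 li={v} lo={r,v,w}
  B5 li={r,v,w} lo={r,v,w}
  B6 li={v} lo={v,w}
  B7 li={v,w} lo={r,v}
  B8 li={r,v} lo={v}
  B9 li=∅ lo=∅

Interfere edges:
  e↔{v,w}
  p↔{r,v,w}
  r↔{p,v,w}
  v↔{e,p,r,w}
  w↔{e,p,r,v}

Registers:
  lower bound: {p,r,v,w} mutually conflict ⇒ χ ≥ 4
  assign e→r2 p→r2 r→r3 v→r0 w→r1 — no edge inside a register ⇒ χ ≤ 4
  χ = 4

Answer: 4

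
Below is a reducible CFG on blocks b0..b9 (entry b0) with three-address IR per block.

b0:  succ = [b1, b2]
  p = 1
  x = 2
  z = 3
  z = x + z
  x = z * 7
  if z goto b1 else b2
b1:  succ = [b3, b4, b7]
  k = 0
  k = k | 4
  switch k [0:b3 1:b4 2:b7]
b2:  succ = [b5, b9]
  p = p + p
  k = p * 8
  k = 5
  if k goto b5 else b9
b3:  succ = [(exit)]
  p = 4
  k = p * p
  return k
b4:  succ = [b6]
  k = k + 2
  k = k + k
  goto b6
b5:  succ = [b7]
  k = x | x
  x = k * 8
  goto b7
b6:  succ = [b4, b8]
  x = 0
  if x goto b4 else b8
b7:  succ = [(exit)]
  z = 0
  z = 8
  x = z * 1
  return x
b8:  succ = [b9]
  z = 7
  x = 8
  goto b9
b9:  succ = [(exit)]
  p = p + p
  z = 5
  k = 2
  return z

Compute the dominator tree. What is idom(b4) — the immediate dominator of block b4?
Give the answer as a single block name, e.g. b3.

idom tree: b1←b0 b2←b0 b3←b1 b4←b1 b5←b2 b6←b4 b7←b0 b8←b6 b9←b0
Join-block Dom:
  b4: preds {b1,b6}: {b0,b1} ∩ {b0,b1,b4,b6} = {b0,b1}; idom=b1
  b7: preds {b1,b5}: {b0,b1} ∩ {b0,b2,b5} = {b0}; idom=b0
  b9: preds {b2,b8}: {b0,b2} ∩ {b0,b1,b4,b6,b8} = {b0}; idom=b0

idom(b4) = b1

Answer: b1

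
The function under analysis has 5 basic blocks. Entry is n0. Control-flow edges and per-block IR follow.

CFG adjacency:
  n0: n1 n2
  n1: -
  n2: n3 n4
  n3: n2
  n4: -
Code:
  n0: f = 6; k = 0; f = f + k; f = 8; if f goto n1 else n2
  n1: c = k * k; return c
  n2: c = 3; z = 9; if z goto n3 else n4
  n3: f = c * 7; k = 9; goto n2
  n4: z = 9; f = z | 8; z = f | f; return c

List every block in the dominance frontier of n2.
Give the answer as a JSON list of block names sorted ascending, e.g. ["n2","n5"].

idom tree: n1←n0 n2←n0 n3←n2 n4←n2
Dom∩ at merges:
  n2: preds {n0,n3}: {n0} ∩ {n0,n2,n3} = {n0}; idom=n0

DF derivation:
  join n2 pred n0: · stop@n0
  join n2 pred n3: n3→n2 stop@n0
  n0: DF=∅
  n1: DF=∅
  n2: DF={n2}
  n3: DF={n2}
  n4: DF=∅

DF(n2) = ["n2"]

Answer: ["n2"]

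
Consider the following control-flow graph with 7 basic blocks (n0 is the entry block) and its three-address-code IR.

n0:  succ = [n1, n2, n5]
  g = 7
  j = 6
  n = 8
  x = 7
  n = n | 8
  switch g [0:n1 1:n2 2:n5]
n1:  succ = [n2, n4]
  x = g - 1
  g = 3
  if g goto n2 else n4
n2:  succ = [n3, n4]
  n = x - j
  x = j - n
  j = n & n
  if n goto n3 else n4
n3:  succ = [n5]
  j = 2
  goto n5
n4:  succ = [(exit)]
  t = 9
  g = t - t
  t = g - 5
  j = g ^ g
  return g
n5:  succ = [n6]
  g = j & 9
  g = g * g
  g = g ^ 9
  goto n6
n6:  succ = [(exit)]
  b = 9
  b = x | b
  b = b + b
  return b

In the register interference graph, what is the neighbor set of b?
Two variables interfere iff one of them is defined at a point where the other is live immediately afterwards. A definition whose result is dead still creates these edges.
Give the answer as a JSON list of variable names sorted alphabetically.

Answer: ["x"]

Working:
Per-block:
  n0 def {g,j,n,x} use ∅
  n1 def {g,x} use {g}
  n2 def {j,n,x} use {j,x}
  n3 def {j} use ∅
  n4 def {g,j,t} use ∅
  n5 def {g} use {j}
  n6 def {b} use {x}

Backward fixpoint:
  live n0: ∅→{g,j,x}
  live n1: {g,j}→{j,x}
  live n2: {j,x}→{x}
  live n3: {x}→{j,x}
  live n4: ∅→∅
  live n5: {j,x}→{x}
  live n6: {x}→∅

Conflict graph:
  b↔{x}
  g↔{j,n,t,x}
  j↔{g,n,x}
  n↔{g,j,x}
  t↔{g}
  x↔{b,g,j,n}

N(b) = ["x"]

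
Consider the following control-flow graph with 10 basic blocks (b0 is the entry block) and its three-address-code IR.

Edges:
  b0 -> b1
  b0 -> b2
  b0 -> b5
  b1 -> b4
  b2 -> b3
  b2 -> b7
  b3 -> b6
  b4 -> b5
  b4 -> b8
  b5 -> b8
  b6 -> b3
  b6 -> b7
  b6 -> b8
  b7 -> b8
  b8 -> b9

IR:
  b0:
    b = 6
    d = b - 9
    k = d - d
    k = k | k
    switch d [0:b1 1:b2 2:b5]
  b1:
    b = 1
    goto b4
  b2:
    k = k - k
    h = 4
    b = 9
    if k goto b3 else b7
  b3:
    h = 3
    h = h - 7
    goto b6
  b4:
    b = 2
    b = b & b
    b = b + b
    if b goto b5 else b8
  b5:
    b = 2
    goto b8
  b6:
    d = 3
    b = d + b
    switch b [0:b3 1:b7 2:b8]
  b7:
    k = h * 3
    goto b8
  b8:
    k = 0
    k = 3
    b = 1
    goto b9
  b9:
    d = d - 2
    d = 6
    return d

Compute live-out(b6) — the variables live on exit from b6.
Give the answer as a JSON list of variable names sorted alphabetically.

Answer: ["b", "d", "h"]

Derivation:
def/use:
  b0: {b,d,k} / ∅
  b1: {b} / ∅
  b2: {b,h,k} / {k}
  b3: {h} / ∅
  b4: {b} / ∅
  b5: {b} / ∅
  b6: {b,d} / {b}
  b7: {k} / {h}
  b8: {b,k} / ∅
  b9: {d} / {d}

Backward fixpoint:
  b0: in=∅ out={d,k}
  b1: in={d} out={d}
  b2: in={d,k} out={b,d,h}
  b3: in={b} out={b,h}
  b4: in={d} out={d}
  b5: in={d} out={d}
  b6: in={b,h} out={b,d,h}
  b7: in={d,h} out={d}
  b8: in={d} out={d}
  b9: in={d} out=∅

live-out(b6) = ["b", "d", "h"]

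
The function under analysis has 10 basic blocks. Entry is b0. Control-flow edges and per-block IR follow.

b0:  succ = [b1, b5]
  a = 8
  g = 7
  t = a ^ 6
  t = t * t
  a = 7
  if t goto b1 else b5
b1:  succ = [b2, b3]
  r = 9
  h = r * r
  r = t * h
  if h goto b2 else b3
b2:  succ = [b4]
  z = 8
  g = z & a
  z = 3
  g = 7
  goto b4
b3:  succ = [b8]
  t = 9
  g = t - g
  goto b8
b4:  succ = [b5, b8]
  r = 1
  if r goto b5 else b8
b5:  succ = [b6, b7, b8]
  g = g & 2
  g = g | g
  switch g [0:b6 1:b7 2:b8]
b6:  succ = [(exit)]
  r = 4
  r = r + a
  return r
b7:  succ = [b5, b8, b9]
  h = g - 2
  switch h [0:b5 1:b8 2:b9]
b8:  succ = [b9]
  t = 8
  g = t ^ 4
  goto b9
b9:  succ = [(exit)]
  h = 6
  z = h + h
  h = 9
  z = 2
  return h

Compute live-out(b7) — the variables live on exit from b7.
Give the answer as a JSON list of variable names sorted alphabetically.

Answer: ["a", "g"]

Derivation:
Block summaries:
  b0 def {a,g,t} use ∅
  b1 def {h,r} use {t}
  b2 def {g,z} use {a}
  b3 def {g,t} use {g}
  b4 def {r} use ∅
  b5 def {g} use {g}
  b6 def {r} use {a}
  b7 def {h} use {g}
  b8 def {g,t} use ∅
  b9 def {h,z} use ∅

Backward fixpoint:
  b0: in=∅ out={a,g,t}
  b1: in={a,g,t} out={a,g}
  b2: in={a} out={a,g}
  b3: in={g} out=∅
  b4: in={a,g} out={a,g}
  b5: in={a,g} out={a,g}
  b6: in={a} out=∅
  b7: in={a,g} out={a,g}
  b8: in=∅ out=∅
  b9: in=∅ out=∅

live-out(b7) = ["a", "g"]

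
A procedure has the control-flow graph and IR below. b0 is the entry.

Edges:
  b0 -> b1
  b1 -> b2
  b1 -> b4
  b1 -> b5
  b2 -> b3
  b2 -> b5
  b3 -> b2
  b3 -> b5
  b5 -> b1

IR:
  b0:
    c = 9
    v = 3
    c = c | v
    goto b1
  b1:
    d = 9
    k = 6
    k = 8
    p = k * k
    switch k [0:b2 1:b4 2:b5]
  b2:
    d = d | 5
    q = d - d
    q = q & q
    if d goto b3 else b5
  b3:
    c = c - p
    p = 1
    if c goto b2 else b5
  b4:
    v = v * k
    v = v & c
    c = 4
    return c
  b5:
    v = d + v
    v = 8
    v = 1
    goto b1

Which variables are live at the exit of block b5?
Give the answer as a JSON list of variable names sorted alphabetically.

Answer: ["c", "v"]

Analysis:
Block summaries:
  b0: {c,v} / ∅
  b1: {d,k,p} / ∅
  b2: {d,q} / {d}
  b3: {c,p} / {c,p}
  b4: {c,v} / {c,k,v}
  b5: {v} / {d,v}

Live sets:
  live b0: ∅→{c,v}
  live b1: {c,v}→{c,d,k,p,v}
  live b2: {c,d,p,v}→{c,d,p,v}
  live b3: {c,d,p,v}→{c,d,p,v}
  live b4: {c,k,v}→∅
  live b5: {c,d,v}→{c,v}

live-out(b5) = ["c", "v"]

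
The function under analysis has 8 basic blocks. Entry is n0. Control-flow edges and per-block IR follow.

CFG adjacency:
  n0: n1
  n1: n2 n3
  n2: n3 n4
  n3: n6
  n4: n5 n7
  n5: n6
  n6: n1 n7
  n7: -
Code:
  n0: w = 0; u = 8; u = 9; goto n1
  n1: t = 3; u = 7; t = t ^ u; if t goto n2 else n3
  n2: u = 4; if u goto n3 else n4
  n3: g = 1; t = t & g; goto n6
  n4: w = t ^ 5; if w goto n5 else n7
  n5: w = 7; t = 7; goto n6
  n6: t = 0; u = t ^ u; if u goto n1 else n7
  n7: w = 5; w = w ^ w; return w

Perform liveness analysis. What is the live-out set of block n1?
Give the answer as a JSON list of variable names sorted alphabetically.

Answer: ["t", "u"]

Working:
Block summaries:
  n0: def={u,w} ue=∅
  n1: def={t,u} ue=∅
  n2: def={u} ue=∅
  n3: def={g,t} ue={t}
  n4: def={w} ue={t}
  n5: def={t,w} ue=∅
  n6: def={t,u} ue={u}
  n7: def={w} ue=∅

Backward fixpoint:
  n0: in=∅ out=∅
  n1: in=∅ out={t,u}
  n2: in={t} out={t,u}
  n3: in={t,u} out={u}
  n4: in={t,u} out={u}
  n5: in={u} out={u}
  n6: in={u} out=∅
  n7: in=∅ out=∅

live-out(n1) = ["t", "u"]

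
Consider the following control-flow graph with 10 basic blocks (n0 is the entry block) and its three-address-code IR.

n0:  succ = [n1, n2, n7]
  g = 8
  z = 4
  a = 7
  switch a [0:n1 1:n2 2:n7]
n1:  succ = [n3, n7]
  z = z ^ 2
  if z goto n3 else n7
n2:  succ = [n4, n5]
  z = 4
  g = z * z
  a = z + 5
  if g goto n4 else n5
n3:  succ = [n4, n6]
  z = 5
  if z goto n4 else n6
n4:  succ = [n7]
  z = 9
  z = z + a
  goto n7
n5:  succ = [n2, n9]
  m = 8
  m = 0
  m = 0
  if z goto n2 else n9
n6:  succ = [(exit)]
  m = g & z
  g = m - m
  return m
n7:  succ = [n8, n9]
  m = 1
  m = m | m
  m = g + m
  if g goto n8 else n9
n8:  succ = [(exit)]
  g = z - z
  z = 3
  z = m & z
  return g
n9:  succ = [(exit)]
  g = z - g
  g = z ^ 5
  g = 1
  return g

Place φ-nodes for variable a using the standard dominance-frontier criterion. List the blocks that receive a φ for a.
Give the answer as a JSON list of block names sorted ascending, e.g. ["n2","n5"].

idom tree: n1←n0 n2←n0 n3←n1 n4←n0 n5←n2 n6←n3 n7←n0 n8←n7 n9←n0
Dom at joins:
  n2: preds {n0,n5}: {n0} ∩ {n0,n2,n5} = {n0}; idom=n0
  n4: preds {n2,n3}: {n0,n2} ∩ {n0,n1,n3} = {n0}; idom=n0
  n7: preds {n0,n1,n4}: {n0} ∩ {n0,n1} ∩ {n0,n4} = {n0}; idom=n0
  n9: preds {n5,n7}: {n0,n2,n5} ∩ {n0,n7} = {n0}; idom=n0

Frontier:
  n2←n0: walk · to n0
  n2←n5: walk n5→n2 to n0
  n4←n2: walk n2 to n0
  n4←n3: walk n3→n1 to n0
  n7←n0: walk · to n0
  n7←n1: walk n1 to n0
  n7←n4: walk n4 to n0
  n9←n5: walk n5→n2 to n0
  n9←n7: walk n7 to n0
  n0: DF=∅
  n1: DF={n4,n7}
  n2: DF={n2,n4,n9}
  n3: DF={n4}
  n4: DF={n7}
  n5: DF={n2,n9}
  n6: DF=∅
  n7: DF={n9}
  n8: DF=∅
  n9: DF=∅

φ for a: defs {n0,n2}
  DF⁺ = {n2,n4,n7,n9}

Answer: ["n2", "n4", "n7", "n9"]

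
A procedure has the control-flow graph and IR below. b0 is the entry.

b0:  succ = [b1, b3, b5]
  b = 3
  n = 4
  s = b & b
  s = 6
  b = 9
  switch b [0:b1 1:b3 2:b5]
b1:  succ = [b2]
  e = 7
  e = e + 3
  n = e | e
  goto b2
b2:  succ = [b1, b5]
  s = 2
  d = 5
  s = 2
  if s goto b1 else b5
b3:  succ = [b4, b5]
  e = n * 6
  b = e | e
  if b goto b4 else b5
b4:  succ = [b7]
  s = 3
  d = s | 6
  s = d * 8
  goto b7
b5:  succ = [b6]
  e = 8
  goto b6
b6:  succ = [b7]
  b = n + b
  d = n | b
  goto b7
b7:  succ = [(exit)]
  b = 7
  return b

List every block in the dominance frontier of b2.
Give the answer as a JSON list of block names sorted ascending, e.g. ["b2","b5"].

idom tree: b1←b0 b2←b1 b3←b0 b4←b3 b5←b0 b6←b5 b7←b0
Join-block Dom:
  b1: preds {b0,b2}: {b0} ∩ {b0,b1,b2} = {b0}; idom=b0
  b5: preds {b0,b2,b3}: {b0} ∩ {b0,b1,b2} ∩ {b0,b3} = {b0}; idom=b0
  b7: preds {b4,b6}: {b0,b3,b4} ∩ {b0,b5,b6} = {b0}; idom=b0

Frontier:
  join b1 pred b0: · stop@b0
  join b1 pred b2: b2→b1 stop@b0
  join b5 pred b0: · stop@b0
  join b5 pred b2: b2→b1 stop@b0
  join b5 pred b3: b3 stop@b0
  join b7 pred b4: b4→b3 stop@b0
  join b7 pred b6: b6→b5 stop@b0
  DF(b0)=∅
  DF(b1)={b1,b5}
  DF(b2)={b1,b5}
  DF(b3)={b5,b7}
  DF(b4)={b7}
  DF(b5)={b7}
  DF(b6)={b7}
  DF(b7)=∅

DF(b2) = ["b1", "b5"]

Answer: ["b1", "b5"]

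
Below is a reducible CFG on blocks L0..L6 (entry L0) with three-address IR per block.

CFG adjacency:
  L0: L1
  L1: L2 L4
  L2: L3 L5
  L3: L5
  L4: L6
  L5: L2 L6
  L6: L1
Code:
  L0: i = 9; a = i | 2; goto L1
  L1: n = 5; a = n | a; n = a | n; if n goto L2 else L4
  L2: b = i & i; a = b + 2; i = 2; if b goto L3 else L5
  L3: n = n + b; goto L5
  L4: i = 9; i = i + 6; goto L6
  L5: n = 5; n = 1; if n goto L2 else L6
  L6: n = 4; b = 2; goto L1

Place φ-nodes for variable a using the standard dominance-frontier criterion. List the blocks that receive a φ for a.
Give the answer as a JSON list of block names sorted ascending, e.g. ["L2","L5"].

idom tree: L1←L0 L2←L1 L3←L2 L4←L1 L5←L2 L6←L1
Dom∩ at merges:
  L1: preds {L0,L6}: {L0} ∩ {L0,L1,L6} = {L0}; idom=L0
  L2: preds {L1,L5}: {L0,L1} ∩ {L0,L1,L2,L5} = {L0,L1}; idom=L1
  L5: preds {L2,L3}: {L0,L1,L2} ∩ {L0,L1,L2,L3} = {L0,L1,L2}; idom=L2
  L6: preds {L4,L5}: {L0,L1,L4} ∩ {L0,L1,L2,L5} = {L0,L1}; idom=L1

DF walk-up:
  join L1 pred L0: · stop@L0
  join L1 pred L6: L6→L1 stop@L0
  join L2 pred L1: · stop@L1
  join L2 pred L5: L5→L2 stop@L1
  join L5 pred L2: · stop@L2
  join L5 pred L3: L3 stop@L2
  join L6 pred L4: L4 stop@L1
  join L6 pred L5: L5→L2 stop@L1
  L0: DF=∅
  L1: DF={L1}
  L2: DF={L2,L6}
  L3: DF={L5}
  L4: DF={L6}
  L5: DF={L2,L6}
  L6: DF={L1}

φ for a: defs {L0,L1,L2}
  DF⁺ = {L1,L2,L6}

Answer: ["L1", "L2", "L6"]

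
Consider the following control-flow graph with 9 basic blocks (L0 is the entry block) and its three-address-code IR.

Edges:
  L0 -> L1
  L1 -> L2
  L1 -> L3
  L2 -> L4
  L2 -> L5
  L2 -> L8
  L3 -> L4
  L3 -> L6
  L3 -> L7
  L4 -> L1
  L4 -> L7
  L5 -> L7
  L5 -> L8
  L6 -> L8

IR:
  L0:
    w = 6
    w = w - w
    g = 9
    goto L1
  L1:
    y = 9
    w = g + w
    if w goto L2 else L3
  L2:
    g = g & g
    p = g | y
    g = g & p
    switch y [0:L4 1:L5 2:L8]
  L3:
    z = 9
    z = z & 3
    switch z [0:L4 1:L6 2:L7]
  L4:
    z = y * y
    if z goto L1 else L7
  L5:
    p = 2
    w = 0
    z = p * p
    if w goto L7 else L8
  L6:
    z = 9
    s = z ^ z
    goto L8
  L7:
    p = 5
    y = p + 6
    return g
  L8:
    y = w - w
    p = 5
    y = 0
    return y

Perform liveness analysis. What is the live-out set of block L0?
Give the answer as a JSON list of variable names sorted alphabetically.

Answer: ["g", "w"]

Analysis:
Block summaries:
  L0: def={g,w} ue=∅
  L1: def={w,y} ue={g,w}
  L2: def={g,p} ue={g,y}
  L3: def={z} ue=∅
  L4: def={z} ue={y}
  L5: def={p,w,z} ue=∅
  L6: def={s,z} ue=∅
  L7: def={p,y} ue={g}
  L8: def={p,y} ue={w}

Live sets:
  L0 li=∅ lo={g,w}
  L1 li={g,w} lo={g,w,y}
  L2 li={g,w,y} lo={g,w,y}
  L3 li={g,w,y} lo={g,w,y}
  L4 li={g,w,y} lo={g,w}
  L5 li={g} lo={g,w}
  L6 li={w} lo={w}
  L7 li={g} lo=∅
  L8 li={w} lo=∅

live-out(L0) = ["g", "w"]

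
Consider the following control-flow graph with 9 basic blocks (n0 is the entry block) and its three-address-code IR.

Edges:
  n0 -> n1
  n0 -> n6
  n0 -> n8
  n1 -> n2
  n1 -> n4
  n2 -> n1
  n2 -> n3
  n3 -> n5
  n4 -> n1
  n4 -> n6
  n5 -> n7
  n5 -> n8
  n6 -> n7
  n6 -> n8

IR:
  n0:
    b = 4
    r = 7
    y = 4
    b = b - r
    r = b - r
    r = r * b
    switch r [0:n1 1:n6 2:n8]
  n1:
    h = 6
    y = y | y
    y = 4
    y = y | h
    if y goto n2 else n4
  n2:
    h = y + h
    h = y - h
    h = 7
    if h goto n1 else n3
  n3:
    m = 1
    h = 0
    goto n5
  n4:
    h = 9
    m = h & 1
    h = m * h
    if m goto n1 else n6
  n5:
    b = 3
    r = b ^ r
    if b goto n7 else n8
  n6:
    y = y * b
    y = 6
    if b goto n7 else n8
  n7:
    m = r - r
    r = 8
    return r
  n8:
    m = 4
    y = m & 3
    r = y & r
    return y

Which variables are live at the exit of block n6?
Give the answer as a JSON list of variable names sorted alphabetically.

Answer: ["r"]

Derivation:
def/use:
  n0: def={b,r,y} ue=∅
  n1: def={h,y} ue={y}
  n2: def={h} ue={h,y}
  n3: def={h,m} ue=∅
  n4: def={h,m} ue=∅
  n5: def={b,r} ue={r}
  n6: def={y} ue={b,y}
  n7: def={m,r} ue={r}
  n8: def={m,r,y} ue={r}

Liveness:
  n0 li=∅ lo={b,r,y}
  n1 li={b,r,y} lo={b,h,r,y}
  n2 li={b,h,r,y} lo={b,r,y}
  n3 li={r} lo={r}
  n4 li={b,r,y} lo={b,r,y}
  n5 li={r} lo={r}
  n6 li={b,r,y} lo={r}
  n7 li={r} lo=∅
  n8 li={r} lo=∅

live-out(n6) = ["r"]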